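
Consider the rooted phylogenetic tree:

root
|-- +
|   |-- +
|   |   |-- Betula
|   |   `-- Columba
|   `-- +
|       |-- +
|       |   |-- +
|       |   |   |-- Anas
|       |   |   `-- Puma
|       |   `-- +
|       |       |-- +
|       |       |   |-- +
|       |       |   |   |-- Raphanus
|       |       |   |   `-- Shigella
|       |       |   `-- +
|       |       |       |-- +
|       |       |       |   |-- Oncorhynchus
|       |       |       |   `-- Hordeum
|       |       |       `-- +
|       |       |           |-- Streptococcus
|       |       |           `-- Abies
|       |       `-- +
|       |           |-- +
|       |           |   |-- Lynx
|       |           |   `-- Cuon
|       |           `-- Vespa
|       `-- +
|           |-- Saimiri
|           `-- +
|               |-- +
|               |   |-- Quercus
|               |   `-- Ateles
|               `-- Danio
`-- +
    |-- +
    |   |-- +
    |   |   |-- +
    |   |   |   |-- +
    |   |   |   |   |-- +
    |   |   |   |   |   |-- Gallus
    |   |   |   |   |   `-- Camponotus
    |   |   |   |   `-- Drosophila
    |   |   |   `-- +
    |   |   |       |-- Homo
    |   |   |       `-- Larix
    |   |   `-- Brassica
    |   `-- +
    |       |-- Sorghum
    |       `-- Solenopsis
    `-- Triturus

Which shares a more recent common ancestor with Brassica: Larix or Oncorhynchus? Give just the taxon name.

The MRCA of Brassica and Larix subtends ((((Gallus,Camponotus),Drosophila),(Homo,Larix)),Brassica) (6 taxa).
The MRCA of Brassica and Oncorhynchus is the root, subtending the entire tree (26 taxa).
The first is nested inside the second, so Brassica shares a more recent common ancestor with Larix.

Larix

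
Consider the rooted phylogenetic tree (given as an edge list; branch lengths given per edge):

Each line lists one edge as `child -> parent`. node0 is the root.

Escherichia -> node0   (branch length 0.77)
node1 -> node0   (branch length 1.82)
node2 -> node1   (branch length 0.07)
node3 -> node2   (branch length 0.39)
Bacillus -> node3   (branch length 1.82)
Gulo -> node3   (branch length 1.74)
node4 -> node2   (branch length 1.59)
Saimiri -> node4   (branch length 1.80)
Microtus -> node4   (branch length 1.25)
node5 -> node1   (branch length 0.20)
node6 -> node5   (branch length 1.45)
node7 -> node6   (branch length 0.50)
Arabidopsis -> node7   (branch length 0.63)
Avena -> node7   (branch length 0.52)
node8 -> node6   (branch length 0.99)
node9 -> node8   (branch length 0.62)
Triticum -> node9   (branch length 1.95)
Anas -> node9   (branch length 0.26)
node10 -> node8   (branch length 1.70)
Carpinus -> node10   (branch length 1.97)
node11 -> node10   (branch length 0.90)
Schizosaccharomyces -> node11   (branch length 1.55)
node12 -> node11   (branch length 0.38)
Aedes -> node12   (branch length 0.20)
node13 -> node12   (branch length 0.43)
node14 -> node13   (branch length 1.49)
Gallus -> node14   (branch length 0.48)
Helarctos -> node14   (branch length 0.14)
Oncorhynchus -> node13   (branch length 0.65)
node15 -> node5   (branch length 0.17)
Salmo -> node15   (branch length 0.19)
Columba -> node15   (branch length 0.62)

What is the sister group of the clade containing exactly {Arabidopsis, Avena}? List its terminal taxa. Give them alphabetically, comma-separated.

Aedes, Anas, Carpinus, Gallus, Helarctos, Oncorhynchus, Schizosaccharomyces, Triticum

The clade containing exactly {Arabidopsis, Avena} attaches to the tree at the node subtending ((Arabidopsis,Avena),((Triticum,Anas),(Carpinus,(Schizosaccharomyces,(Aedes,((Gallus,Helarctos),Oncorhynchus)))))).
The other lineage descending from that same node — the sister group — is ((Triticum,Anas),(Carpinus,(Schizosaccharomyces,(Aedes,((Gallus,Helarctos),Oncorhynchus))))); its 8 tips in alphabetical order are the answer.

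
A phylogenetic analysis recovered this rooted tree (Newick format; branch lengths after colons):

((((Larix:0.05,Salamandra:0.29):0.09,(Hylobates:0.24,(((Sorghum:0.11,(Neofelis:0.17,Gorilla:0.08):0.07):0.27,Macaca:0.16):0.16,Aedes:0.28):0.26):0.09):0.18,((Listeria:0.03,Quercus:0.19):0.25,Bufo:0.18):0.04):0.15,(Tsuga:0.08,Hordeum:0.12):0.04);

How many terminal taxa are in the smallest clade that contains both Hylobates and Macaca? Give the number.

6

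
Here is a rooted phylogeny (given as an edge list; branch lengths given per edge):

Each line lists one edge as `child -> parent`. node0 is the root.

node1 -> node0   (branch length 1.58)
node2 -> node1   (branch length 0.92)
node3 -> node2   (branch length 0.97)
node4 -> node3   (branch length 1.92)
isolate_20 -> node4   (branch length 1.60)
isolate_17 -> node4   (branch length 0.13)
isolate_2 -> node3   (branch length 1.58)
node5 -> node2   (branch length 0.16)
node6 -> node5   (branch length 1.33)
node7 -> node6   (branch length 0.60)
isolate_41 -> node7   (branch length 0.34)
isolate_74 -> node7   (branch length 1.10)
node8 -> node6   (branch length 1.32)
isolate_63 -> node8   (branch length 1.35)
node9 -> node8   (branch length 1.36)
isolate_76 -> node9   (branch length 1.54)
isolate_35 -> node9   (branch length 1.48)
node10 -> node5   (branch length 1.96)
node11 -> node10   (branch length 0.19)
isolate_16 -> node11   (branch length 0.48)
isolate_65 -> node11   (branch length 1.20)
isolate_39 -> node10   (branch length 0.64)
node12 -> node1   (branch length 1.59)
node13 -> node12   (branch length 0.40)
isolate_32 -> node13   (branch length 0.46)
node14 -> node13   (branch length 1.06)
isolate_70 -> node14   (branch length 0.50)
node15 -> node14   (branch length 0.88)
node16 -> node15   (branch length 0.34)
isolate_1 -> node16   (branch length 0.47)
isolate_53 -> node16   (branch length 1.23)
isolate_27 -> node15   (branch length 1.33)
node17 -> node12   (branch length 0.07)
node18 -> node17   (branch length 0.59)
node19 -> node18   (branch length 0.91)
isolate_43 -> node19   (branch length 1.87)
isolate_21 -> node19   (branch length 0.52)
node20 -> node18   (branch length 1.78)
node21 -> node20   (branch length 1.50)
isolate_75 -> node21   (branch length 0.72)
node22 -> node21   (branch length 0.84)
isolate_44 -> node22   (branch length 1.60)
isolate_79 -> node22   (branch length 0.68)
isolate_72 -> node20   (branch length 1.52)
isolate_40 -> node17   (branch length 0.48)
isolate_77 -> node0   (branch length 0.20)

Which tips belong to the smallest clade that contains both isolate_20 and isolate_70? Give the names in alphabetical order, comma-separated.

isolate_1, isolate_16, isolate_17, isolate_2, isolate_20, isolate_21, isolate_27, isolate_32, isolate_35, isolate_39, isolate_40, isolate_41, isolate_43, isolate_44, isolate_53, isolate_63, isolate_65, isolate_70, isolate_72, isolate_74, isolate_75, isolate_76, isolate_79

Tracing isolate_20: it sits inside (isolate_20,isolate_17).
Tracing isolate_70: it sits inside (isolate_70,((isolate_1,isolate_53),isolate_27)).
The smallest clade enclosing both is ((((isolate_20,isolate_17),isolate_2),(((isolate_41,isolate_74),(isolate_63,(isolate_76,isolate_35))),((isolate_16,isolate_65),isolate_39))),((isolate_32,(isolate_70,((isolate_1,isolate_53),isolate_27))),(((isolate_43,isolate_21),((isolate_75,(isolate_44,isolate_79)),isolate_72)),isolate_40))); the answer is its 23 terminal taxa in alphabetical order.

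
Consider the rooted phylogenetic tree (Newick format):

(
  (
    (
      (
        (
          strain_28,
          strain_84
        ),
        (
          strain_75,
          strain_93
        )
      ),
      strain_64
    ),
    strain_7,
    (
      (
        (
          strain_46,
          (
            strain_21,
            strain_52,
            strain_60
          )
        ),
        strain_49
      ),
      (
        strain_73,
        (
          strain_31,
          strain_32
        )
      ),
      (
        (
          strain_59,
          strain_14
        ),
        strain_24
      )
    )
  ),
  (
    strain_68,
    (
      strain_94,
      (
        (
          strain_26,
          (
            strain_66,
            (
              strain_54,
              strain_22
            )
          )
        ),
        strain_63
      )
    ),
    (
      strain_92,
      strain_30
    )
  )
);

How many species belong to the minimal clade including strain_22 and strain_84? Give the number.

26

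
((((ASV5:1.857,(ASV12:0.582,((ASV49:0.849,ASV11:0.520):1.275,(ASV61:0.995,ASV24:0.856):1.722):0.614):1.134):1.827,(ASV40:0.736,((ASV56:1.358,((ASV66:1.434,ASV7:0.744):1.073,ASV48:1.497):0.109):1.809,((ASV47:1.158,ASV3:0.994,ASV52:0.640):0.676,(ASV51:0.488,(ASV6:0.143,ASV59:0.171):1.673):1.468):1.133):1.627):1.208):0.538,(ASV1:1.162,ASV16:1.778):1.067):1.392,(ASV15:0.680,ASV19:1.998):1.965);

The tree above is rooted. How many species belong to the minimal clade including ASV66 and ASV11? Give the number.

17

The MRCA of ASV66 and ASV11 is the node subtending ((ASV5,(ASV12,((ASV49,ASV11),(ASV61,ASV24)))),(ASV40,((ASV56,((ASV66,ASV7),ASV48)),((ASV47,ASV3,ASV52),(ASV51,(ASV6,ASV59)))))).
That clade contains 17 terminal taxa: ASV11, ASV12, ASV24, ASV3, ASV40, ASV47, ASV48, ASV49, ASV5, ASV51, ASV52, ASV56, ASV59, ASV6, ASV61, ASV66, ASV7.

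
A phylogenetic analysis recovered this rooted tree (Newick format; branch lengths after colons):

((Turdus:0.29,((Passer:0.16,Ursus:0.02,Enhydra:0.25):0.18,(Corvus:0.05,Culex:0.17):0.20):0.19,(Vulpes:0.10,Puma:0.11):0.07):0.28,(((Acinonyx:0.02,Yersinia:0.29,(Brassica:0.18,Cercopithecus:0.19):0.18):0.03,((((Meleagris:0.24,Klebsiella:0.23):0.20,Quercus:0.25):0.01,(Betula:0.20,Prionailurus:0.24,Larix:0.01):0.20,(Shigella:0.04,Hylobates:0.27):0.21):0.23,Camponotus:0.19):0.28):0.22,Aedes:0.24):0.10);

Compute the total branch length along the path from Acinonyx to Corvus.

1.09

The path runs Acinonyx → … → MRCA → … → Corvus; the MRCA is the root of the tree.
Branch lengths along that path: 0.02 + 0.03 + 0.22 + 0.10 + 0.28 + 0.19 + 0.20 + 0.05 = 1.09.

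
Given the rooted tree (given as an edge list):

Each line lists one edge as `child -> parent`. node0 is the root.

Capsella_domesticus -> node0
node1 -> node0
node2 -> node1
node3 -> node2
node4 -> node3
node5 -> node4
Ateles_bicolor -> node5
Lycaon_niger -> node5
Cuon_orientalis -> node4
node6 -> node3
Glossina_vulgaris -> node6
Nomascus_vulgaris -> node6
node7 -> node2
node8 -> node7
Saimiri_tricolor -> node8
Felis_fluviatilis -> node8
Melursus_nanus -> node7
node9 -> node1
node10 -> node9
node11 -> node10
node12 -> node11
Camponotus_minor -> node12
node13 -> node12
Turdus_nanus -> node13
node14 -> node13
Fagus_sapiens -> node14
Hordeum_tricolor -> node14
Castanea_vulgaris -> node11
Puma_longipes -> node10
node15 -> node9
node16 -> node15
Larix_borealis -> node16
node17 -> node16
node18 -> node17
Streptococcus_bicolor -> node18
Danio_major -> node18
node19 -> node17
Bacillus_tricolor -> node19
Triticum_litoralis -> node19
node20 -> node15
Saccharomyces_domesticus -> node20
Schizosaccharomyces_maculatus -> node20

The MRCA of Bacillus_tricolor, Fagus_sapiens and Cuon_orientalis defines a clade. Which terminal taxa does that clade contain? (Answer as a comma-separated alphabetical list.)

Tracing Bacillus_tricolor: it sits inside (Bacillus_tricolor,Triticum_litoralis).
Tracing Fagus_sapiens: it sits inside (Fagus_sapiens,Hordeum_tricolor).
Tracing Cuon_orientalis: it sits inside ((Ateles_bicolor,Lycaon_niger),Cuon_orientalis).
The smallest clade enclosing all 3 is (((((Ateles_bicolor,Lycaon_niger),Cuon_orientalis),(Glossina_vulgaris,Nomascus_vulgaris)),((Saimiri_tricolor,Felis_fluviatilis),Melursus_nanus)),((((Camponotus_minor,(Turdus_nanus,(Fagus_sapiens,Hordeum_tricolor))),Castanea_vulgaris),Puma_longipes),((Larix_borealis,((Streptococcus_bicolor,Danio_major),(Bacillus_tricolor,Triticum_litoralis))),(Saccharomyces_domesticus,Schizosaccharomyces_maculatus)))); the answer is its 21 terminal taxa in alphabetical order.

Ateles_bicolor, Bacillus_tricolor, Camponotus_minor, Castanea_vulgaris, Cuon_orientalis, Danio_major, Fagus_sapiens, Felis_fluviatilis, Glossina_vulgaris, Hordeum_tricolor, Larix_borealis, Lycaon_niger, Melursus_nanus, Nomascus_vulgaris, Puma_longipes, Saccharomyces_domesticus, Saimiri_tricolor, Schizosaccharomyces_maculatus, Streptococcus_bicolor, Triticum_litoralis, Turdus_nanus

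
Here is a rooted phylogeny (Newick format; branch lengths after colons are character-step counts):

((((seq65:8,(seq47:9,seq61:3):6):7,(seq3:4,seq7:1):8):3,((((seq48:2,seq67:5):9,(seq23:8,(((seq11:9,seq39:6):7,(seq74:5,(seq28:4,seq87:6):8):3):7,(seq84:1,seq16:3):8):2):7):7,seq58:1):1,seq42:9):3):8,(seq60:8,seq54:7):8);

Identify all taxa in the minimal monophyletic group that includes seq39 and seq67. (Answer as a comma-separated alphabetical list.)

seq11, seq16, seq23, seq28, seq39, seq48, seq67, seq74, seq84, seq87

Tracing seq39: it sits inside (seq11,seq39).
Tracing seq67: it sits inside (seq48,seq67).
The smallest clade enclosing both is ((seq48,seq67),(seq23,(((seq11,seq39),(seq74,(seq28,seq87))),(seq84,seq16)))); the answer is its 10 terminal taxa in alphabetical order.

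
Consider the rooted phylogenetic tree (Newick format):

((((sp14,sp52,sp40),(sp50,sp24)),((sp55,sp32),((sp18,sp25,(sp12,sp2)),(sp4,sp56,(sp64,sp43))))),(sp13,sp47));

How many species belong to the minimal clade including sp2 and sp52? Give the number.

The MRCA of sp2 and sp52 is the node subtending (((sp14,sp52,sp40),(sp50,sp24)),((sp55,sp32),((sp18,sp25,(sp12,sp2)),(sp4,sp56,(sp64,sp43))))).
That clade contains 15 terminal taxa: sp12, sp14, sp18, sp2, sp24, sp25, sp32, sp4, sp40, sp43, sp50, sp52, sp55, sp56, sp64.

15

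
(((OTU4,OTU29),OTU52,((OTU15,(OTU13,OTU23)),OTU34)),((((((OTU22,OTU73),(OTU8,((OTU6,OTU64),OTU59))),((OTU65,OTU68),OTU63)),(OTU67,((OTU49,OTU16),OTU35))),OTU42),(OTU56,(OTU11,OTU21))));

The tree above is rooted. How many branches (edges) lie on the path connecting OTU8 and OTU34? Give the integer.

The MRCA of OTU8 and OTU34 is the root of the tree.
From OTU8 up to that node: 7 branches. From OTU34 up to the same node: 3 branches. Total: 7 + 3 = 10.

10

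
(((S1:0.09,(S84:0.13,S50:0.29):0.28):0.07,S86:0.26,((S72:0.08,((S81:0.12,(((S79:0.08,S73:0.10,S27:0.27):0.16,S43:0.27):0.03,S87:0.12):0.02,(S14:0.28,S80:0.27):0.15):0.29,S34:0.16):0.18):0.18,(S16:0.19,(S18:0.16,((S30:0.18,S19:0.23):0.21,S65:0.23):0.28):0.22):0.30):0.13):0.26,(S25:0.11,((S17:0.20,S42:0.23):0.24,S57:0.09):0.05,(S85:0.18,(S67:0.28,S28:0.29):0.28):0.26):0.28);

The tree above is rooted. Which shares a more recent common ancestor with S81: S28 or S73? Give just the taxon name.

S73

The MRCA of S81 and S73 subtends (S81,(((S79,S73,S27),S43),S87),(S14,S80)) (8 taxa).
The MRCA of S81 and S28 is the root, subtending the entire tree (26 taxa).
The first is nested inside the second, so S81 shares a more recent common ancestor with S73.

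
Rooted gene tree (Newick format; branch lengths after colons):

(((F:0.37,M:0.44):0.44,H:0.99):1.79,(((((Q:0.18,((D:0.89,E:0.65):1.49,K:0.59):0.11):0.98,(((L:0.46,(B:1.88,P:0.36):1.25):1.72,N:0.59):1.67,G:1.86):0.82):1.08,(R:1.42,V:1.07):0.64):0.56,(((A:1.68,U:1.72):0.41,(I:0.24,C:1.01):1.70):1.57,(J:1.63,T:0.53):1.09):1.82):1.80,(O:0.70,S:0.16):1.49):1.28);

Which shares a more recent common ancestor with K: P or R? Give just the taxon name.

The MRCA of K and P subtends ((Q,((D,E),K)),(((L,(B,P)),N),G)) (9 taxa).
The MRCA of K and R subtends (((Q,((D,E),K)),(((L,(B,P)),N),G)),(R,V)) (11 taxa).
The first is nested inside the second, so K shares a more recent common ancestor with P.

P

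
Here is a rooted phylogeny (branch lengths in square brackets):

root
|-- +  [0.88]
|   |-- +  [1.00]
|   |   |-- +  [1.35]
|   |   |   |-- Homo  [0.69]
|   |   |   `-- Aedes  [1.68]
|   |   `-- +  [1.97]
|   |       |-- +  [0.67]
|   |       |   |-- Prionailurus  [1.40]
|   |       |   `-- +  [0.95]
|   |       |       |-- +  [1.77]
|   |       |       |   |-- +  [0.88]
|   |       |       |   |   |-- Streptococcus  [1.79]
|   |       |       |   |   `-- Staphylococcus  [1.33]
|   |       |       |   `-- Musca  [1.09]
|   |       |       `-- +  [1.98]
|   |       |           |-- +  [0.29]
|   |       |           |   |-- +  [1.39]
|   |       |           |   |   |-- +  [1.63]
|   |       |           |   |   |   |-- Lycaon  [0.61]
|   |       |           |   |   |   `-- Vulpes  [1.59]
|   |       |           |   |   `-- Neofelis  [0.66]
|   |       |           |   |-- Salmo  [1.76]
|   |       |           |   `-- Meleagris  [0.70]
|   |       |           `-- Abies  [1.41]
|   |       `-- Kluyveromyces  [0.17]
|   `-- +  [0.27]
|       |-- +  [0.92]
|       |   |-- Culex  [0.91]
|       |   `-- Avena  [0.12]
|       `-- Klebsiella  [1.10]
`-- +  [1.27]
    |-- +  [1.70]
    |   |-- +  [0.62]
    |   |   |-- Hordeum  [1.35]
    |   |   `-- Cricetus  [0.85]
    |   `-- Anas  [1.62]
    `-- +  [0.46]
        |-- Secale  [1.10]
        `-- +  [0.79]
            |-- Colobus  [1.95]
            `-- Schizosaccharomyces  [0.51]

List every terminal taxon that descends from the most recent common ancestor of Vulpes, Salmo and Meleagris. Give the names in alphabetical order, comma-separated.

Lycaon, Meleagris, Neofelis, Salmo, Vulpes

Tracing Vulpes: it sits inside (Lycaon,Vulpes).
Tracing Salmo: it sits inside (((Lycaon,Vulpes),Neofelis),Salmo,Meleagris).
Tracing Meleagris: it sits inside (((Lycaon,Vulpes),Neofelis),Salmo,Meleagris).
The smallest clade enclosing all 3 is (((Lycaon,Vulpes),Neofelis),Salmo,Meleagris); the answer is its 5 terminal taxa in alphabetical order.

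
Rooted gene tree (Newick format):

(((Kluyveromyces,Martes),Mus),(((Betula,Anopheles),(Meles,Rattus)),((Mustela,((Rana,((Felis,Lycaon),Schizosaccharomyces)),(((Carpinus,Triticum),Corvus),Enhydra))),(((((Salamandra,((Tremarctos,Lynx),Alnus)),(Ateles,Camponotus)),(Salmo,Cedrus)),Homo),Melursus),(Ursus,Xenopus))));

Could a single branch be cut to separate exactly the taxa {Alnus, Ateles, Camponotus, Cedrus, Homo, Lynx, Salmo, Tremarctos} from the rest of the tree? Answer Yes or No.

No

The MRCA of the listed taxa subtends ((((Salamandra,((Tremarctos,Lynx),Alnus)),(Ateles,Camponotus)),(Salmo,Cedrus)),Homo).
That clade also contains Salamandra, which is not in the proposed group, so the group is not monophyletic.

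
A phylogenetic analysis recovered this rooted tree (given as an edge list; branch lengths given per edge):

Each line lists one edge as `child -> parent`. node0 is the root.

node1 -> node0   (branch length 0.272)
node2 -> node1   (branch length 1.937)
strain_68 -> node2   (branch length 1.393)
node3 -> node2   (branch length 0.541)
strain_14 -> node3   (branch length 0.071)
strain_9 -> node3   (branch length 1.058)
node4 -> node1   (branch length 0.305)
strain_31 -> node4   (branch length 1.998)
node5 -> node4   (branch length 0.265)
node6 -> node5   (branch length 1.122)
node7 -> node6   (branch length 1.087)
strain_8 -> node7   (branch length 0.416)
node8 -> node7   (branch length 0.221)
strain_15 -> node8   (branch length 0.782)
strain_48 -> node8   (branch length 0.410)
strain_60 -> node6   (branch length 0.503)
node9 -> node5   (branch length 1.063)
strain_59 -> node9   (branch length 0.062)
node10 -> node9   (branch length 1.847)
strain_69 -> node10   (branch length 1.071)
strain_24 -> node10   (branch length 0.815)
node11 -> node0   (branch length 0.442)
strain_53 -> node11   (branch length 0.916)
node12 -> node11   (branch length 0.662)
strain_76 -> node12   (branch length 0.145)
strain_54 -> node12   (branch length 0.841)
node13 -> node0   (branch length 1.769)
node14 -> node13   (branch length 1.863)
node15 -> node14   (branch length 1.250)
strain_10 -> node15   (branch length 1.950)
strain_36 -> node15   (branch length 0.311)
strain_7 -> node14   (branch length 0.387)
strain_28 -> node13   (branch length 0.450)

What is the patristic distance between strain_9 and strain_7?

7.827

The path runs strain_9 → … → MRCA → … → strain_7; the MRCA is the root of the tree.
Branch lengths along that path: 1.058 + 0.541 + 1.937 + 0.272 + 1.769 + 1.863 + 0.387 = 7.827.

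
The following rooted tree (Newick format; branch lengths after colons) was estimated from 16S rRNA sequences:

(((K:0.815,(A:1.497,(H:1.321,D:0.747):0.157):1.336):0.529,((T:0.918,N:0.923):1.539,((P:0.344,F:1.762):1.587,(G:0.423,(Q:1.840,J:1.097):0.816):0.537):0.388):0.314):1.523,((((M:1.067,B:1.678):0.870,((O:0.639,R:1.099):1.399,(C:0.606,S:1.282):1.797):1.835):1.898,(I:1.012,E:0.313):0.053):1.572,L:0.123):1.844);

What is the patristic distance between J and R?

14.322

The path runs J → … → MRCA → … → R; the MRCA is the root of the tree.
Branch lengths along that path: 1.097 + 0.816 + 0.537 + 0.388 + 0.314 + 1.523 + 1.844 + 1.572 + 1.898 + 1.835 + 1.399 + 1.099 = 14.322.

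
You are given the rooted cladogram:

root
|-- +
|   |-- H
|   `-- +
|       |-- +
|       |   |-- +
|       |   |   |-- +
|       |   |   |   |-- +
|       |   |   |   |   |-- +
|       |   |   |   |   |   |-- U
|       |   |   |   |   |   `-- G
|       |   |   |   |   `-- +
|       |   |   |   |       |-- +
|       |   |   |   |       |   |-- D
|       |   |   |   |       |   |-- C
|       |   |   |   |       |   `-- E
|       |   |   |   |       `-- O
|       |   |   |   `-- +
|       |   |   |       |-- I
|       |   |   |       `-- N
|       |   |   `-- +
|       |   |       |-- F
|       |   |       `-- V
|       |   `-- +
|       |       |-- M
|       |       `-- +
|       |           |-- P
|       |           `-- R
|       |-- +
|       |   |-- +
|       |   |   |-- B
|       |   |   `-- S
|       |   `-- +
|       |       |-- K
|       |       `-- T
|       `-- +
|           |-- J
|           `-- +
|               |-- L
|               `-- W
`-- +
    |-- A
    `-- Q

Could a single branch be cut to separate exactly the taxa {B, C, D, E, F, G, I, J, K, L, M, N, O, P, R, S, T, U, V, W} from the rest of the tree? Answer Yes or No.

Yes

The most recent common ancestor of these taxa subtends ((((((U,G),((D,C,E),O)),(I,N)),(F,V)),(M,(P,R))),((B,S),(K,T)),(J,(L,W))).
That clade has exactly 20 tips — every listed taxon and nothing else — so the group is monophyletic.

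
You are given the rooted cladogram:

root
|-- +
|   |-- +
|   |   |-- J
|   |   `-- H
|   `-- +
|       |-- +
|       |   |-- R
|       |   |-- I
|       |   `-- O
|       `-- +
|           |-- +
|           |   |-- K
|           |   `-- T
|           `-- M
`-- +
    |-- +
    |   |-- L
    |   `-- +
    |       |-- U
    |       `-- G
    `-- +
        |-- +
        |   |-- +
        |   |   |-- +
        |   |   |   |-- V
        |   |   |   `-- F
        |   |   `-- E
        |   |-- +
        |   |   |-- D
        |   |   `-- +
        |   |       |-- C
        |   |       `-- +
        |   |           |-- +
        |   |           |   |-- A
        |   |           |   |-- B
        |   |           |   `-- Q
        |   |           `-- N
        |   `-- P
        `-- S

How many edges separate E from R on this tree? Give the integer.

9

The MRCA of E and R is the root of the tree.
From E up to that node: 5 branches. From R up to the same node: 4 branches. Total: 5 + 4 = 9.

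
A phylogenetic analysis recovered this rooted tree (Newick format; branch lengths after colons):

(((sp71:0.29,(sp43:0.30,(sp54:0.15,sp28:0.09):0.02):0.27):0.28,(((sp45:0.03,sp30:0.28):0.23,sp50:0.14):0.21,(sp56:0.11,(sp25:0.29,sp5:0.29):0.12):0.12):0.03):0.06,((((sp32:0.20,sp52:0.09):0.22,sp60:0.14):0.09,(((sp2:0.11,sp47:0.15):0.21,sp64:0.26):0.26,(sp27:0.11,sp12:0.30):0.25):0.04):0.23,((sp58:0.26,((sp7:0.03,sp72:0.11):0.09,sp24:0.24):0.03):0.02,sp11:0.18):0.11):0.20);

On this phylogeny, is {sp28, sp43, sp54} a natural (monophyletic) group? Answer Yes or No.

Yes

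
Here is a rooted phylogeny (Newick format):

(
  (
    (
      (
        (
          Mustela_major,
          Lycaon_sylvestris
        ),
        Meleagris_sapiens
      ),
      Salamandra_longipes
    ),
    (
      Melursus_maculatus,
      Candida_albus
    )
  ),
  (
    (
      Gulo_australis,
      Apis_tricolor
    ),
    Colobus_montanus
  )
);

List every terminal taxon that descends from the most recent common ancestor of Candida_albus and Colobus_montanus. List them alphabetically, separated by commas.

Apis_tricolor, Candida_albus, Colobus_montanus, Gulo_australis, Lycaon_sylvestris, Meleagris_sapiens, Melursus_maculatus, Mustela_major, Salamandra_longipes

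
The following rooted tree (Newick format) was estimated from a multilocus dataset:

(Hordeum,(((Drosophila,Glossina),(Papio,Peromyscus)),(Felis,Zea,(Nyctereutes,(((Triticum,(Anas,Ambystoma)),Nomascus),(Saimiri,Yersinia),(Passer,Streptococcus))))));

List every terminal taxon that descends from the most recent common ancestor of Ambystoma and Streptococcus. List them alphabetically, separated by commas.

Tracing Ambystoma: it sits inside (Anas,Ambystoma).
Tracing Streptococcus: it sits inside (Passer,Streptococcus).
The smallest clade enclosing both is (((Triticum,(Anas,Ambystoma)),Nomascus),(Saimiri,Yersinia),(Passer,Streptococcus)); the answer is its 8 terminal taxa in alphabetical order.

Ambystoma, Anas, Nomascus, Passer, Saimiri, Streptococcus, Triticum, Yersinia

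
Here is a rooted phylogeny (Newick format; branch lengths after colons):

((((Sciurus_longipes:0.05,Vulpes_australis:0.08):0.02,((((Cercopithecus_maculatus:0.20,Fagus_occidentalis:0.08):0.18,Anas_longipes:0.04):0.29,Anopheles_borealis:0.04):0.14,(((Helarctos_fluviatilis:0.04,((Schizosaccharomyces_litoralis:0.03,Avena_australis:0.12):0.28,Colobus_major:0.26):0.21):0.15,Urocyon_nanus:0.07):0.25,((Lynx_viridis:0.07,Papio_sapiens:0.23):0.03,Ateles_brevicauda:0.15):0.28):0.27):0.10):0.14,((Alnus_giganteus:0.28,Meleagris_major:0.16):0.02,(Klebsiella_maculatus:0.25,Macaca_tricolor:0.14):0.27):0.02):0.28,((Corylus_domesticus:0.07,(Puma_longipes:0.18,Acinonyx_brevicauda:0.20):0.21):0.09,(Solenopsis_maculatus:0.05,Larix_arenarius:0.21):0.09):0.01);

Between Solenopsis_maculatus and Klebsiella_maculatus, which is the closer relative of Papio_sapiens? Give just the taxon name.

Klebsiella_maculatus

The MRCA of Papio_sapiens and Klebsiella_maculatus subtends (((Sciurus_longipes,Vulpes_australis),((((Cercopithecus_maculatus,Fagus_occidentalis),Anas_longipes),Anopheles_borealis),(((Helarctos_fluviatilis,((Schizosaccharomyces_litoralis,Avena_australis),Colobus_major)),Urocyon_nanus),((Lynx_viridis,Papio_sapiens),Ateles_brevicauda)))),((Alnus_giganteus,Meleagris_major),(Klebsiella_maculatus,Macaca_tricolor))) (18 taxa).
The MRCA of Papio_sapiens and Solenopsis_maculatus is the root, subtending the entire tree (23 taxa).
The first is nested inside the second, so Papio_sapiens shares a more recent common ancestor with Klebsiella_maculatus.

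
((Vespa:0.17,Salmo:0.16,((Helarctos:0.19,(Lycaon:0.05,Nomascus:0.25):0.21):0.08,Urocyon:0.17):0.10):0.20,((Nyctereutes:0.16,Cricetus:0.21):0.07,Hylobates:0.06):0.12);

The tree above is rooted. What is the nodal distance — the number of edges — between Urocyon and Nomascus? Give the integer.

4

The MRCA of Urocyon and Nomascus is the node subtending ((Helarctos,(Lycaon,Nomascus)),Urocyon).
From Urocyon up to that node: 1 branch. From Nomascus up to the same node: 3 branches. Total: 1 + 3 = 4.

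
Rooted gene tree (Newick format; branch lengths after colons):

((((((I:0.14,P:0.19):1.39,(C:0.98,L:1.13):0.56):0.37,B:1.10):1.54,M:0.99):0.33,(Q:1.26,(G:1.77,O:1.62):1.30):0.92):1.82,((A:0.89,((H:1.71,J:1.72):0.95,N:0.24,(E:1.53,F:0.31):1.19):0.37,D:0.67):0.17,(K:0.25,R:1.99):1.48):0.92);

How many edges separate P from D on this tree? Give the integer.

The MRCA of P and D is the root of the tree.
From P up to that node: 6 branches. From D up to the same node: 3 branches. Total: 6 + 3 = 9.

9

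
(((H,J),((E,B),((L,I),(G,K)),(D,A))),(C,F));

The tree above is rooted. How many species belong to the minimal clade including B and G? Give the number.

8

The MRCA of B and G is the node subtending ((E,B),((L,I),(G,K)),(D,A)).
That clade contains 8 terminal taxa: A, B, D, E, G, I, K, L.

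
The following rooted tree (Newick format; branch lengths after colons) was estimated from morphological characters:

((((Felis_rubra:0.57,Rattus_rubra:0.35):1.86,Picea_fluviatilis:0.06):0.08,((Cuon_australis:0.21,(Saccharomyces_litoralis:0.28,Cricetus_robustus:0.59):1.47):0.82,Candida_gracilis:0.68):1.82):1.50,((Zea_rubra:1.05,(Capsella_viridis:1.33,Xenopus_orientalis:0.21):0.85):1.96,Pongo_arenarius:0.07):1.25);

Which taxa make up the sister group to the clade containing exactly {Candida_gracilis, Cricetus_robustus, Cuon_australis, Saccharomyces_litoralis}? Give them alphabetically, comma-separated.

Felis_rubra, Picea_fluviatilis, Rattus_rubra

The clade containing exactly {Candida_gracilis, Cricetus_robustus, Cuon_australis, Saccharomyces_litoralis} attaches to the tree at the node subtending (((Felis_rubra,Rattus_rubra),Picea_fluviatilis),((Cuon_australis,(Saccharomyces_litoralis,Cricetus_robustus)),Candida_gracilis)).
The other lineage descending from that same node — the sister group — is ((Felis_rubra,Rattus_rubra),Picea_fluviatilis); its 3 tips in alphabetical order are the answer.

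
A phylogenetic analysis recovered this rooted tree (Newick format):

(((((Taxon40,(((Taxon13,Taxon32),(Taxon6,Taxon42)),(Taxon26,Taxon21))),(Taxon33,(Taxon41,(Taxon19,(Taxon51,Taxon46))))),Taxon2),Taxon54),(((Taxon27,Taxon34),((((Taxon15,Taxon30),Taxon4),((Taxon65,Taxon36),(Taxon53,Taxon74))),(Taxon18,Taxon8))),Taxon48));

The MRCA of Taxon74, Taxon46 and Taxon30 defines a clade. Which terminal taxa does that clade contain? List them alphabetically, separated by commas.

Taxon13, Taxon15, Taxon18, Taxon19, Taxon2, Taxon21, Taxon26, Taxon27, Taxon30, Taxon32, Taxon33, Taxon34, Taxon36, Taxon4, Taxon40, Taxon41, Taxon42, Taxon46, Taxon48, Taxon51, Taxon53, Taxon54, Taxon6, Taxon65, Taxon74, Taxon8

Tracing Taxon74: it sits inside (Taxon53,Taxon74).
Tracing Taxon46: it sits inside (Taxon51,Taxon46).
Tracing Taxon30: it sits inside (Taxon15,Taxon30).
The smallest clade enclosing all 3 is the whole tree (their MRCA is the root), so the answer is all 26 tips in alphabetical order.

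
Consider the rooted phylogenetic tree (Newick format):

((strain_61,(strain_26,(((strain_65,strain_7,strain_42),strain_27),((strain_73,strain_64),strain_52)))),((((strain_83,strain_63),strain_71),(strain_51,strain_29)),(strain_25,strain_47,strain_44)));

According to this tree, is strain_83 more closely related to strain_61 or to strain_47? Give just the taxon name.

strain_47

The MRCA of strain_83 and strain_47 subtends ((((strain_83,strain_63),strain_71),(strain_51,strain_29)),(strain_25,strain_47,strain_44)) (8 taxa).
The MRCA of strain_83 and strain_61 is the root, subtending the entire tree (17 taxa).
The first is nested inside the second, so strain_83 shares a more recent common ancestor with strain_47.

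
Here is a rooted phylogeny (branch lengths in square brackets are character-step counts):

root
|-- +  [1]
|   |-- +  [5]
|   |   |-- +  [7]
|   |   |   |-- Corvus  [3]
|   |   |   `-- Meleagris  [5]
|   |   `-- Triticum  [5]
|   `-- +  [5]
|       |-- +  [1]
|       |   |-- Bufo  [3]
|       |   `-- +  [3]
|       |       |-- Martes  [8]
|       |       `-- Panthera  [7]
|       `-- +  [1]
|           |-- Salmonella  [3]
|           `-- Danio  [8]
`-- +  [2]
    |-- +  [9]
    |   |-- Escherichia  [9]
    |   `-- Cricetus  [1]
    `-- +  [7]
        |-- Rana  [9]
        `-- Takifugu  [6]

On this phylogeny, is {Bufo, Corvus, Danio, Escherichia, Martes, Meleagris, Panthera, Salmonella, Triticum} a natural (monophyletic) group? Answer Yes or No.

No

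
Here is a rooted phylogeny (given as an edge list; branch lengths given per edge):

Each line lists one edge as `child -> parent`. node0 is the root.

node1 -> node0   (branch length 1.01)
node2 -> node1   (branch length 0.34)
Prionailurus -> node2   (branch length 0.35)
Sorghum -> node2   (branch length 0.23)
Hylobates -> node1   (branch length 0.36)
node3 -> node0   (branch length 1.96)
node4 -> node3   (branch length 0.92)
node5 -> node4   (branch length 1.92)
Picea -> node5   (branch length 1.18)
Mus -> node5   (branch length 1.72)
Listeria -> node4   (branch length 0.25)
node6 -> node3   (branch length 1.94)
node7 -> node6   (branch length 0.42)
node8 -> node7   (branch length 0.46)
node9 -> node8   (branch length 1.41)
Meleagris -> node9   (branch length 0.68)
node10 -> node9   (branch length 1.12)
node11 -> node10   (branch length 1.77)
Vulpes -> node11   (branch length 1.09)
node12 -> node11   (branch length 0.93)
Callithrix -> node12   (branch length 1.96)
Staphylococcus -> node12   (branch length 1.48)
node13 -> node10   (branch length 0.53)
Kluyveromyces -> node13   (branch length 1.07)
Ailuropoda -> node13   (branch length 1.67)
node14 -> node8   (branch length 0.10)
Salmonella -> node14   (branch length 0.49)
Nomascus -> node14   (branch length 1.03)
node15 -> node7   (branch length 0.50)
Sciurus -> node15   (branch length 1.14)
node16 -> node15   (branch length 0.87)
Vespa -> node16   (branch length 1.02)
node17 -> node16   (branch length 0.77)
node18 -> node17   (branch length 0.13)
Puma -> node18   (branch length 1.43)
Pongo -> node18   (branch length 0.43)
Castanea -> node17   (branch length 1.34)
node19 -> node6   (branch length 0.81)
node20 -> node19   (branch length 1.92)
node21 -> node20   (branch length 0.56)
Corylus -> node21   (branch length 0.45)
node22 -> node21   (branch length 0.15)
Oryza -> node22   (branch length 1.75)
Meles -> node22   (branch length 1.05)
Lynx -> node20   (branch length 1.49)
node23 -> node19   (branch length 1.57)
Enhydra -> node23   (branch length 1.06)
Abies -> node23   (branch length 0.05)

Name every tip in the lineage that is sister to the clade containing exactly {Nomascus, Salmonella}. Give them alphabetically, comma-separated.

Ailuropoda, Callithrix, Kluyveromyces, Meleagris, Staphylococcus, Vulpes

The clade containing exactly {Nomascus, Salmonella} attaches to the tree at the node subtending ((Meleagris,((Vulpes,(Callithrix,Staphylococcus)),(Kluyveromyces,Ailuropoda))),(Salmonella,Nomascus)).
The other lineage descending from that same node — the sister group — is (Meleagris,((Vulpes,(Callithrix,Staphylococcus)),(Kluyveromyces,Ailuropoda))); its 6 tips in alphabetical order are the answer.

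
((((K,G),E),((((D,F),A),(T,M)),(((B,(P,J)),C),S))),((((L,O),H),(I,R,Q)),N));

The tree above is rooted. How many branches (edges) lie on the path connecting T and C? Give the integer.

6

The MRCA of T and C is the node subtending ((((D,F),A),(T,M)),(((B,(P,J)),C),S)).
From T up to that node: 3 branches. From C up to the same node: 3 branches. Total: 3 + 3 = 6.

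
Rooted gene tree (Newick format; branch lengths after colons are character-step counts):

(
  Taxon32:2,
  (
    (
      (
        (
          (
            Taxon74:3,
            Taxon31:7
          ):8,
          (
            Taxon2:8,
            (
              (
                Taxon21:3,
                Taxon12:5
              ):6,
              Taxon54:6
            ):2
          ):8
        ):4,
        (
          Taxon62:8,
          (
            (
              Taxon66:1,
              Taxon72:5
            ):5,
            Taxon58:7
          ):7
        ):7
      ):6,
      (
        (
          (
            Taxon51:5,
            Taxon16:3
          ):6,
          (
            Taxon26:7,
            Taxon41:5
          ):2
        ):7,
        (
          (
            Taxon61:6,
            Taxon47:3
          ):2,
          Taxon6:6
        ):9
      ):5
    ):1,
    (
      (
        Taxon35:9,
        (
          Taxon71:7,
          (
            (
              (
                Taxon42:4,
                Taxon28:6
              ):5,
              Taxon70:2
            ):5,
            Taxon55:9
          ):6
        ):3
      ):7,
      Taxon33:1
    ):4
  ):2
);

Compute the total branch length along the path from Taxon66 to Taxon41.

The path runs Taxon66 → … → MRCA → … → Taxon41; the MRCA is the node subtending ((((Taxon74,Taxon31),(Taxon2,((Taxon21,Taxon12),Taxon54))),(Taxon62,((Taxon66,Taxon72),Taxon58))),(((Taxon51,Taxon16),(Taxon26,Taxon41)),((Taxon61,Taxon47),Taxon6))).
Branch lengths along that path: 1 + 5 + 7 + 7 + 6 + 5 + 7 + 2 + 5 = 45.

45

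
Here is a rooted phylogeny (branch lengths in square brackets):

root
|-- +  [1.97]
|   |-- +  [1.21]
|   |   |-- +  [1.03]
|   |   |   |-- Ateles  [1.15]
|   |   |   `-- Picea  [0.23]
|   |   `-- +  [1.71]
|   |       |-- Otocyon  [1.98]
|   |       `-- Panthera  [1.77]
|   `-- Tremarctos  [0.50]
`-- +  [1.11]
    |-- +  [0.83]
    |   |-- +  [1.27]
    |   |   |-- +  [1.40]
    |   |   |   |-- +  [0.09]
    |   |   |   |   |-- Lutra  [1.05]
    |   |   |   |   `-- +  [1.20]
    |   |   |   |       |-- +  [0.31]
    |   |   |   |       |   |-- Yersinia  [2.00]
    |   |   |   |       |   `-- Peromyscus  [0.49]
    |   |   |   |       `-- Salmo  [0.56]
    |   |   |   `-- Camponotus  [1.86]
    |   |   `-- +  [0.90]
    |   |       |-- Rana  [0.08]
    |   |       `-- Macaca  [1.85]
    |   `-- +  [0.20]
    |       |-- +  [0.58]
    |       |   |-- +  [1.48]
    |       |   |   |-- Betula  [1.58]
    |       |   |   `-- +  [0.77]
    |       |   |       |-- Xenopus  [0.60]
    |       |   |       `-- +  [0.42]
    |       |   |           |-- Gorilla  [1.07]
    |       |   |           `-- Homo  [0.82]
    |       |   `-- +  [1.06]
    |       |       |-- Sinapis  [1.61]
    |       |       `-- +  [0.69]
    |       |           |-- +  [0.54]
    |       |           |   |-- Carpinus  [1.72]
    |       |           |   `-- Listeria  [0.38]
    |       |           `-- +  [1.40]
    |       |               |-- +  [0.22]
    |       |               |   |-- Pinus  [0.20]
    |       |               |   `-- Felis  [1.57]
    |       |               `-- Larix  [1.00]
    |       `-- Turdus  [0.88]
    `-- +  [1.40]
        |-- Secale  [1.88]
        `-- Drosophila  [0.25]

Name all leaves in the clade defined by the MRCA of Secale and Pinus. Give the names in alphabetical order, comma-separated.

Betula, Camponotus, Carpinus, Drosophila, Felis, Gorilla, Homo, Larix, Listeria, Lutra, Macaca, Peromyscus, Pinus, Rana, Salmo, Secale, Sinapis, Turdus, Xenopus, Yersinia

Tracing Secale: it sits inside (Secale,Drosophila).
Tracing Pinus: it sits inside (Pinus,Felis).
The smallest clade enclosing both is (((((Lutra,((Yersinia,Peromyscus),Salmo)),Camponotus),(Rana,Macaca)),(((Betula,(Xenopus,(Gorilla,Homo))),(Sinapis,((Carpinus,Listeria),((Pinus,Felis),Larix)))),Turdus)),(Secale,Drosophila)); the answer is its 20 terminal taxa in alphabetical order.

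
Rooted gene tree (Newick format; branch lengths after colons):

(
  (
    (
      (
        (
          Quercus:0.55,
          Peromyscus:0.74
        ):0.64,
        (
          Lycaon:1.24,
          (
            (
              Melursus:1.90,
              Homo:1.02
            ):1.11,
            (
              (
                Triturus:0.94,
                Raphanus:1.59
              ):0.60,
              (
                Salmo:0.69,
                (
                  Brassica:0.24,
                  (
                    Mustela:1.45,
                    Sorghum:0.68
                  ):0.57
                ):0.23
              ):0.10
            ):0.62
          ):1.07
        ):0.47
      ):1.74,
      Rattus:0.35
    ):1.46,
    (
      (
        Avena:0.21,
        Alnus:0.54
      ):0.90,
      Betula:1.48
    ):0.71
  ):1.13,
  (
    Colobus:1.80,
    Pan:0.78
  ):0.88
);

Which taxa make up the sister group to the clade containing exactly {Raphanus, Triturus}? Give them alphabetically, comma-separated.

Brassica, Mustela, Salmo, Sorghum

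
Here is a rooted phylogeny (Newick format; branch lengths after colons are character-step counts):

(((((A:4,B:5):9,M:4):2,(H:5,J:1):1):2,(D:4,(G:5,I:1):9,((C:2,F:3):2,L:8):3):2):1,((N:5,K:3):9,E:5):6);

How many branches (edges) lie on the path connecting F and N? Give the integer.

The MRCA of F and N is the root of the tree.
From F up to that node: 5 branches. From N up to the same node: 3 branches. Total: 5 + 3 = 8.

8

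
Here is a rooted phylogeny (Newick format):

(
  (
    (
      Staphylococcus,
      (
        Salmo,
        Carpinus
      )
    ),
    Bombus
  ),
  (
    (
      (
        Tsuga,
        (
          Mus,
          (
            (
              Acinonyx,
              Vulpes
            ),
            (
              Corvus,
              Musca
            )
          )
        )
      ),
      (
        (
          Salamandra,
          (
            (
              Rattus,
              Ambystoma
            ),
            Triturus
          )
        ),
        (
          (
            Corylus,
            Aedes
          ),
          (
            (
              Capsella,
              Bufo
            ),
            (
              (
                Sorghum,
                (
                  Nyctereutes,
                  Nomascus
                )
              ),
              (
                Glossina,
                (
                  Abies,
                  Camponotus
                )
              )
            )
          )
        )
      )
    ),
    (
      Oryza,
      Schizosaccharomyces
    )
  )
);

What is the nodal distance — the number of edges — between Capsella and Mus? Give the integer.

8

The MRCA of Capsella and Mus is the node subtending ((Tsuga,(Mus,((Acinonyx,Vulpes),(Corvus,Musca)))),((Salamandra,((Rattus,Ambystoma),Triturus)),((Corylus,Aedes),((Capsella,Bufo),((Sorghum,(Nyctereutes,Nomascus)),(Glossina,(Abies,Camponotus))))))).
From Capsella up to that node: 5 branches. From Mus up to the same node: 3 branches. Total: 5 + 3 = 8.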